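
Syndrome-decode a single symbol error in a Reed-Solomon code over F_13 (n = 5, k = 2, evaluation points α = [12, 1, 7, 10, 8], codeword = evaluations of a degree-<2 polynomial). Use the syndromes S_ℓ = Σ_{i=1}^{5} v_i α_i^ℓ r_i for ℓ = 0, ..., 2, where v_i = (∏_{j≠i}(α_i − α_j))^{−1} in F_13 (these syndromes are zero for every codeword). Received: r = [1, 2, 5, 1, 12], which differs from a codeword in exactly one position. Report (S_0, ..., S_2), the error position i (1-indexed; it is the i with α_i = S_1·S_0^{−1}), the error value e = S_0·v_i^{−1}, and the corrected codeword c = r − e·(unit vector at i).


S = (3, 4, 1), error at position 4, error magnitude e = 1, c = [1, 2, 5, 0, 12].

Step 1: column multipliers v_i = (∏_{j≠i}(α_i − α_j))^{−1} mod 13.
  i = 1 (α = 12): (12−1)(12−7)(12−10)(12−8) = 11·5·2·4 = 440 ≡ 11, so v_1 = 11^{−1} = 6 (mod 13).
  i = 2 (α = 1): (1−12)(1−7)(1−10)(1−8) = (−11)·(−6)·(−9)·(−7) = 4158 ≡ 11, so v_2 = 11^{−1} = 6 (mod 13).
  i = 3 (α = 7): (7−12)(7−1)(7−10)(7−8) = (−5)·6·(−3)·(−1) = −90 ≡ 1, so v_3 = 1^{−1} = 1 (mod 13).
  i = 4 (α = 10): (10−12)(10−1)(10−7)(10−8) = (−2)·9·3·2 = −108 ≡ 9, so v_4 = 9^{−1} = 3 (mod 13).
  i = 5 (α = 8): (8−12)(8−1)(8−7)(8−10) = (−4)·7·1·(−2) = 56 ≡ 4, so v_5 = 4^{−1} = 10 (mod 13).
  v = [6, 6, 1, 3, 10].
Step 2: syndromes of r = [1, 2, 5, 1, 12] (all sums mod 13).
  S_0 = Σ v_i r_i = 6·1 + 6·2 + 1·5 + 3·1 + 10·12 = 146 ≡ 3.
  S_1 = Σ v_i α_i r_i = 6·12·1 + 6·1·2 + 1·7·5 + 3·10·1 + 10·8·12 = 1109 ≡ 4.
  α_i^2 mod 13 = [1, 1, 10, 9, 12].
  S_2 = Σ v_i α_i^2 r_i = 6·1·1 + 6·1·2 + 1·10·5 + 3·9·1 + 10·12·12 = 1535 ≡ 1.
  S = (3, 4, 1) ≠ 0, so r is not a codeword (an error is present).
Step 3: locate the error. For a single error e at position i, S_ℓ = v_i·e·α_i^ℓ, so α_err = S_1/S_0.
  S_0^{−1} = 3^{−1} = 9 (mod 13), so α_err = 4·9 = 36 ≡ 10 = α_4. Error position i = 4.
  Consistency check: S_2/S_1 = 1·10 = 10 ≡ 10 = α_err ✓ (single-error assumption holds).
Step 4: error magnitude e = S_0/v_4 = S_0·∏_{j≠4}(α_4 − α_j) = 3·9 = 27 ≡ 1 (mod 13).
Step 5: correct position 4: c_4 = r_4 − e = 1 − 1 ≡ 0 (mod 13). Hence c = [1, 2, 5, 0, 12].
  Check: interpolating c through the α_i gives m(x) = 8 + 7·x (degree < 2) with m(α_i) = c_i for every i, so c is indeed a codeword.


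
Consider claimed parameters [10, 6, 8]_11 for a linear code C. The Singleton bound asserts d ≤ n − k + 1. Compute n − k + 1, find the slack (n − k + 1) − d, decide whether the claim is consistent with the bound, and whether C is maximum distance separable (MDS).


Singleton RHS = n − k + 1 = 5, slack = -3, bound violated (no such code; not MDS).

Singleton bound: d ≤ n − k + 1.
Here n = 10, k = 6, so n − k + 1 = 5.
Given d = 8, check d ≤ 5: NO.
Slack = (n − k + 1) − d = -3.
The slack is negative: d = 8 exceeds n − k + 1 = 5 by 3, so the Singleton bound is violated and no linear [10, 6, 8]_11 code can exist. In particular it is not MDS (MDS requires d = n − k + 1 exactly).
Description: the claimed parameters are [10, 6, 8]_11; such a code would be impossible (violates the Singleton bound).


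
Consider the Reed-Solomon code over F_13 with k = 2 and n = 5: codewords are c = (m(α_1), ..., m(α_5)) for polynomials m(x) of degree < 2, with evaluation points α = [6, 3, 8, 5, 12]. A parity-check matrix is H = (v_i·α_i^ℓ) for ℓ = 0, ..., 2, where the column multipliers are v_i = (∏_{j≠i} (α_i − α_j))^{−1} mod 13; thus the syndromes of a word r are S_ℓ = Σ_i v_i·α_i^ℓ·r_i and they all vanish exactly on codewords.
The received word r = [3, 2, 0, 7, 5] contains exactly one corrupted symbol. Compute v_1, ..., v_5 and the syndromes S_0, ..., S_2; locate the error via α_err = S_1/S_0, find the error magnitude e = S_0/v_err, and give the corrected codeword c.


S = (7, 4, 6), error at position 3, error magnitude e = 5, c = [3, 2, 8, 7, 5].

Step 1: column multipliers v_i = (∏_{j≠i}(α_i − α_j))^{−1} mod 13.
  i = 1 (α = 6): (6−3)(6−8)(6−5)(6−12) = 3·(−2)·1·(−6) = 36 ≡ 10, so v_1 = 10^{−1} = 4 (mod 13).
  i = 2 (α = 3): (3−6)(3−8)(3−5)(3−12) = (−3)·(−5)·(−2)·(−9) = 270 ≡ 10, so v_2 = 10^{−1} = 4 (mod 13).
  i = 3 (α = 8): (8−6)(8−3)(8−5)(8−12) = 2·5·3·(−4) = −120 ≡ 10, so v_3 = 10^{−1} = 4 (mod 13).
  i = 4 (α = 5): (5−6)(5−3)(5−8)(5−12) = (−1)·2·(−3)·(−7) = −42 ≡ 10, so v_4 = 10^{−1} = 4 (mod 13).
  i = 5 (α = 12): (12−6)(12−3)(12−8)(12−5) = 6·9·4·7 = 1512 ≡ 4, so v_5 = 4^{−1} = 10 (mod 13).
  v = [4, 4, 4, 4, 10].
Step 2: syndromes of r = [3, 2, 0, 7, 5] (all sums mod 13).
  S_0 = Σ v_i r_i = 4·3 + 4·2 + 4·0 + 4·7 + 10·5 = 98 ≡ 7.
  S_1 = Σ v_i α_i r_i = 4·6·3 + 4·3·2 + 4·8·0 + 4·5·7 + 10·12·5 = 836 ≡ 4.
  α_i^2 mod 13 = [10, 9, 12, 12, 1].
  S_2 = Σ v_i α_i^2 r_i = 4·10·3 + 4·9·2 + 4·12·0 + 4·12·7 + 10·1·5 = 578 ≡ 6.
  S = (7, 4, 6) ≠ 0, so r is not a codeword (an error is present).
Step 3: locate the error. For a single error e at position i, S_ℓ = v_i·e·α_i^ℓ, so α_err = S_1/S_0.
  S_0^{−1} = 7^{−1} = 2 (mod 13), so α_err = 4·2 = 8 ≡ 8 = α_3. Error position i = 3.
  Consistency check: S_2/S_1 = 6·10 = 60 ≡ 8 = α_err ✓ (single-error assumption holds).
Step 4: error magnitude e = S_0/v_3 = S_0·∏_{j≠3}(α_3 − α_j) = 7·10 = 70 ≡ 5 (mod 13).
Step 5: correct position 3: c_3 = r_3 − e = 0 − 5 ≡ 8 (mod 13). Hence c = [3, 2, 8, 7, 5].
  Check: interpolating c through the α_i gives m(x) = 1 + 9·x (degree < 2) with m(α_i) = c_i for every i, so c is indeed a codeword.


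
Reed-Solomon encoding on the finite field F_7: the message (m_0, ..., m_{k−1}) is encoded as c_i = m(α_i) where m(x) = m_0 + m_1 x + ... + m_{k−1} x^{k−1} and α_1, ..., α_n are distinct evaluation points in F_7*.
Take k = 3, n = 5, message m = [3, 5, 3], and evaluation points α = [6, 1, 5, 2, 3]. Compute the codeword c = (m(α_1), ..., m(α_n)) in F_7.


c = [1, 4, 5, 4, 3]

Message polynomial: m(x) = 3 + 5·x + 3·x^2 (mod 7).
For each evaluation point α_i, compute m(α_i) mod 7:
  α_1 = 6: Horner steps 3 → 2 → 1, so m(6) = 1.
  α_2 = 1: Horner steps 3 → 1 → 4, so m(1) = 4.
  α_3 = 5: Horner steps 3 → 6 → 5, so m(5) = 5.
  α_4 = 2: Horner steps 3 → 4 → 4, so m(2) = 4.
  α_5 = 3: Horner steps 3 → 0 → 3, so m(3) = 3.
Codeword c = [1, 4, 5, 4, 3] ∈ F_7^5.


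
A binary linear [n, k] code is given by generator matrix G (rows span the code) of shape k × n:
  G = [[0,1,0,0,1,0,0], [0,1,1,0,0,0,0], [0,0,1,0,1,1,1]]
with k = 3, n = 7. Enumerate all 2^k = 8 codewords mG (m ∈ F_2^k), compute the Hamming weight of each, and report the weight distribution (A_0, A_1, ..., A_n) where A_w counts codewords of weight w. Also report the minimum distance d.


Weight distribution: A_0 = 1, A_2 = 4, A_4 = 3. Minimum distance d = 2.

Enumerate all 2^3 = 8 messages m ∈ F_2^3.
For each, compute codeword c = mG in F_2^7, then tally its weight.
  m = 000 → c = 0000000, weight = 0.
  m = 100 → c = 0100100, weight = 2.
  m = 010 → c = 0110000, weight = 2.
  m = 110 → c = 0010100, weight = 2.
  m = 001 → c = 0010111, weight = 4.
  m = 101 → c = 0110011, weight = 4.
  m = 011 → c = 0100111, weight = 4.
  m = 111 → c = 0000011, weight = 2.
Tally weights:
  weight 0: 1 codewords.
  weight 2: 4 codewords.
  weight 4: 3 codewords.
Minimum distance d = smallest w > 0 with A_w > 0 = 2.
Sanity: Σ A_w = 8 = 2^3 = 8 ✓.


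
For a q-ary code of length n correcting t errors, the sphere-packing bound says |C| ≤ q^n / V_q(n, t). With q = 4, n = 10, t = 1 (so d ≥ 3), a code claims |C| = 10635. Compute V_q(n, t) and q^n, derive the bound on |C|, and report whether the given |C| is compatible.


V_q(n, t) = 31, q^n = 1048576, Hamming bound = 33825, |C| = 10635 ≤ bound (satisfied).

Step 1: Compute V_q(n, t) = Σ_{j=0}^1 C(n, j) (q−1)^j.
  j = 0: C(10,0)·(3)^0 = 1·1 = 1.
  j = 1: C(10,1)·(3)^1 = 10·3 = 30.
  V_q(n, t) = 1 + 30 = 31.
Step 2: q^n = 4^10 = 1048576.
Step 3: Hamming bound ⌊q^n / V_q(n,t)⌋ = ⌊1048576/31⌋ = 33825.
Step 4: Compare |C| = 10635 to 33825: satisfied.
The claimed |C| lies below the Hamming bound.


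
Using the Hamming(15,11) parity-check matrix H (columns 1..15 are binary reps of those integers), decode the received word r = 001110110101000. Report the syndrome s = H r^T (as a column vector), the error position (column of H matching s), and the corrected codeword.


s = (1, 0, 1, 1)^T, error position = 11, corrected codeword c = 001110110111000

Compute s = H r^T mod 2 one row at a time:
  s_1 = 1 + 0 + 1 + 0 + 1 + 0 + 0 + 0 = 3 ≡ 1 (mod 2).
  s_2 = 1 + 1 + 0 + 1 + 1 + 0 + 0 + 0 = 4 ≡ 0 (mod 2).
  s_3 = 0 + 1 + 0 + 1 + 1 + 0 + 0 + 0 = 3 ≡ 1 (mod 2).
  s_4 = 0 + 1 + 1 + 1 + 0 + 0 + 0 + 0 = 3 ≡ 1 (mod 2).
s = (1, 0, 1, 1)^T — this equals column 11 of H (binary 1011), so error is at position 11.
Correct: flip bit 11 of r = 001110110101000 to get c = 001110110111000.


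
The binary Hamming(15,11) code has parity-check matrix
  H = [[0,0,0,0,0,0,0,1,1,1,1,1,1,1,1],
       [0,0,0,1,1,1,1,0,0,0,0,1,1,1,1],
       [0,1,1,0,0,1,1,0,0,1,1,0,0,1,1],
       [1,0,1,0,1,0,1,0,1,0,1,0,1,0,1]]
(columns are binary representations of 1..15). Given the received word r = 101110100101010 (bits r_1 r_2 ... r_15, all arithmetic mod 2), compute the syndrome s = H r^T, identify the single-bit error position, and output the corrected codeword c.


s = (1, 1, 0, 0)^T, error position = 12, corrected codeword c = 101110100100010

Compute s = H r^T mod 2 one row at a time:
  s_1 = 0 + 0 + 1 + 0 + 1 + 0 + 1 + 0 = 3 ≡ 1 (mod 2).
  s_2 = 1 + 1 + 0 + 1 + 1 + 0 + 1 + 0 = 5 ≡ 1 (mod 2).
  s_3 = 0 + 1 + 0 + 1 + 1 + 0 + 1 + 0 = 4 ≡ 0 (mod 2).
  s_4 = 1 + 1 + 1 + 1 + 0 + 0 + 0 + 0 = 4 ≡ 0 (mod 2).
s = (1, 1, 0, 0)^T — this equals column 12 of H (binary 1100), so error is at position 12.
Correct: flip bit 12 of r = 101110100101010 to get c = 101110100100010.


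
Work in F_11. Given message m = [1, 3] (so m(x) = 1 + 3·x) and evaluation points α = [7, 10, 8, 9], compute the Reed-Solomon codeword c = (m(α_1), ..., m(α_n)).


c = [0, 9, 3, 6]

Message polynomial: m(x) = 1 + 3·x (mod 11).
For each evaluation point α_i, compute m(α_i) mod 11:
  α_1 = 7: Horner steps 3 → 0, so m(7) = 0.
  α_2 = 10: Horner steps 3 → 9, so m(10) = 9.
  α_3 = 8: Horner steps 3 → 3, so m(8) = 3.
  α_4 = 9: Horner steps 3 → 6, so m(9) = 6.
Codeword c = [0, 9, 3, 6] ∈ F_11^4.


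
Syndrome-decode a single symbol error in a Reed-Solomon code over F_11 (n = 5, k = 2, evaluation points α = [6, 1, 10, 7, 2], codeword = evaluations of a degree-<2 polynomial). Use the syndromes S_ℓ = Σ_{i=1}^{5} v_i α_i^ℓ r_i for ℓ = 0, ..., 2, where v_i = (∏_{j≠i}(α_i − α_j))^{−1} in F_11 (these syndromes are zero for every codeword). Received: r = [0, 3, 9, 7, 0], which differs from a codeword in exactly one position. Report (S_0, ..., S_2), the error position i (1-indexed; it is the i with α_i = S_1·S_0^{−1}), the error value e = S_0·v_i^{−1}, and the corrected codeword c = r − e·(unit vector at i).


S = (4, 2, 1), error at position 1, error magnitude e = 1, c = [10, 3, 9, 7, 0].

Step 1: column multipliers v_i = (∏_{j≠i}(α_i − α_j))^{−1} mod 11.
  i = 1 (α = 6): (6−1)(6−10)(6−7)(6−2) = 5·(−4)·(−1)·4 = 80 ≡ 3, so v_1 = 3^{−1} = 4 (mod 11).
  i = 2 (α = 1): (1−6)(1−10)(1−7)(1−2) = (−5)·(−9)·(−6)·(−1) = 270 ≡ 6, so v_2 = 6^{−1} = 2 (mod 11).
  i = 3 (α = 10): (10−6)(10−1)(10−7)(10−2) = 4·9·3·8 = 864 ≡ 6, so v_3 = 6^{−1} = 2 (mod 11).
  i = 4 (α = 7): (7−6)(7−1)(7−10)(7−2) = 1·6·(−3)·5 = −90 ≡ 9, so v_4 = 9^{−1} = 5 (mod 11).
  i = 5 (α = 2): (2−6)(2−1)(2−10)(2−7) = (−4)·1·(−8)·(−5) = −160 ≡ 5, so v_5 = 5^{−1} = 9 (mod 11).
  v = [4, 2, 2, 5, 9].
Step 2: syndromes of r = [0, 3, 9, 7, 0] (all sums mod 11).
  S_0 = Σ v_i r_i = 4·0 + 2·3 + 2·9 + 5·7 + 9·0 = 59 ≡ 4.
  S_1 = Σ v_i α_i r_i = 4·6·0 + 2·1·3 + 2·10·9 + 5·7·7 + 9·2·0 = 431 ≡ 2.
  α_i^2 mod 11 = [3, 1, 1, 5, 4].
  S_2 = Σ v_i α_i^2 r_i = 4·3·0 + 2·1·3 + 2·1·9 + 5·5·7 + 9·4·0 = 199 ≡ 1.
  S = (4, 2, 1) ≠ 0, so r is not a codeword (an error is present).
Step 3: locate the error. For a single error e at position i, S_ℓ = v_i·e·α_i^ℓ, so α_err = S_1/S_0.
  S_0^{−1} = 4^{−1} = 3 (mod 11), so α_err = 2·3 = 6 ≡ 6 = α_1. Error position i = 1.
  Consistency check: S_2/S_1 = 1·6 = 6 ≡ 6 = α_err ✓ (single-error assumption holds).
Step 4: error magnitude e = S_0/v_1 = S_0·∏_{j≠1}(α_1 − α_j) = 4·3 = 12 ≡ 1 (mod 11).
Step 5: correct position 1: c_1 = r_1 − e = 0 − 1 ≡ 10 (mod 11). Hence c = [10, 3, 9, 7, 0].
  Check: interpolating c through the α_i gives m(x) = 6 + 8·x (degree < 2) with m(α_i) = c_i for every i, so c is indeed a codeword.


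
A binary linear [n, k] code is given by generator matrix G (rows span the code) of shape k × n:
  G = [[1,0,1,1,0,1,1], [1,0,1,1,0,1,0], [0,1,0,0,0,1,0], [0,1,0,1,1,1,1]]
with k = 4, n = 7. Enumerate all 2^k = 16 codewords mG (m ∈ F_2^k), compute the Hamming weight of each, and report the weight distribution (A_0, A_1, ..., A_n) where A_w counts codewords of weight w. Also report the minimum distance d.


Weight distribution: A_0 = 1, A_1 = 1, A_2 = 2, A_3 = 2, A_4 = 5, A_5 = 5. Minimum distance d = 1.

Enumerate all 2^4 = 16 messages m ∈ F_2^4.
For each, compute codeword c = mG in F_2^7, then tally its weight.
  m = 0000 → c = 0000000, weight = 0.
  m = 1000 → c = 1011011, weight = 5.
  m = 0100 → c = 1011010, weight = 4.
  m = 1100 → c = 0000001, weight = 1.
  m = 0010 → c = 0100010, weight = 2.
  m = 1010 → c = 1111001, weight = 5.
  m = 0110 → c = 1111000, weight = 4.
  m = 1110 → c = 0100011, weight = 3.
  m = 0001 → c = 0101111, weight = 5.
  m = 1001 → c = 1110100, weight = 4.
  m = 0101 → c = 1110101, weight = 5.
  m = 1101 → c = 0101110, weight = 4.
  m = 0011 → c = 0001101, weight = 3.
  m = 1011 → c = 1010110, weight = 4.
  m = 0111 → c = 1010111, weight = 5.
  m = 1111 → c = 0001100, weight = 2.
Tally weights:
  weight 0: 1 codewords.
  weight 1: 1 codewords.
  weight 2: 2 codewords.
  weight 3: 2 codewords.
  weight 4: 5 codewords.
  weight 5: 5 codewords.
Minimum distance d = smallest w > 0 with A_w > 0 = 1.
Sanity: Σ A_w = 16 = 2^4 = 16 ✓.


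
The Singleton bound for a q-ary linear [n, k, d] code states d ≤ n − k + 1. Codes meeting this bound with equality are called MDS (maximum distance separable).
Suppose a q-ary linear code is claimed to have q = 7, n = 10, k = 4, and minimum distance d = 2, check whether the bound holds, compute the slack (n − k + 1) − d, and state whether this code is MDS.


Singleton RHS = n − k + 1 = 7, slack = 5, bound satisfied, not MDS.

Singleton bound: d ≤ n − k + 1.
Here n = 10, k = 4, so n − k + 1 = 7.
Given d = 2, check d ≤ 7: YES.
Slack = (n − k + 1) − d = 5.
The code is NOT MDS (slack = 5 > 0).
Description: the claimed parameters are [10, 4, 2]_7; such a code would be non-MDS.


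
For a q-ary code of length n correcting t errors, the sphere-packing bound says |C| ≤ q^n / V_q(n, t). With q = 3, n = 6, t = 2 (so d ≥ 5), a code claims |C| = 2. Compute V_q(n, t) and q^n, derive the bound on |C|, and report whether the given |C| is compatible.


V_q(n, t) = 73, q^n = 729, Hamming bound = 9, |C| = 2 ≤ bound (satisfied).

Step 1: Compute V_q(n, t) = Σ_{j=0}^2 C(n, j) (q−1)^j.
  j = 0: C(6,0)·(2)^0 = 1·1 = 1.
  j = 1: C(6,1)·(2)^1 = 6·2 = 12.
  j = 2: C(6,2)·(2)^2 = 15·4 = 60.
  V_q(n, t) = 1 + 12 + 60 = 73.
Step 2: q^n = 3^6 = 729.
Step 3: Hamming bound ⌊q^n / V_q(n,t)⌋ = ⌊729/73⌋ = 9.
Step 4: Compare |C| = 2 to 9: satisfied.
The claimed |C| lies below the Hamming bound.


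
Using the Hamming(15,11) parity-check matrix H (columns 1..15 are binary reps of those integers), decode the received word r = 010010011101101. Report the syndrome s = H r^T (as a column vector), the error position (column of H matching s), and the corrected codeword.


s = (0, 0, 1, 0)^T, error position = 2, corrected codeword c = 000010011101101

Compute s = H r^T mod 2 one row at a time:
  s_1 = 1 + 1 + 1 + 0 + 1 + 1 + 0 + 1 = 6 ≡ 0 (mod 2).
  s_2 = 0 + 1 + 0 + 0 + 1 + 1 + 0 + 1 = 4 ≡ 0 (mod 2).
  s_3 = 1 + 0 + 0 + 0 + 1 + 0 + 0 + 1 = 3 ≡ 1 (mod 2).
  s_4 = 0 + 0 + 1 + 0 + 1 + 0 + 1 + 1 = 4 ≡ 0 (mod 2).
s = (0, 0, 1, 0)^T — this equals column 2 of H (binary 0010), so error is at position 2.
Correct: flip bit 2 of r = 010010011101101 to get c = 000010011101101.


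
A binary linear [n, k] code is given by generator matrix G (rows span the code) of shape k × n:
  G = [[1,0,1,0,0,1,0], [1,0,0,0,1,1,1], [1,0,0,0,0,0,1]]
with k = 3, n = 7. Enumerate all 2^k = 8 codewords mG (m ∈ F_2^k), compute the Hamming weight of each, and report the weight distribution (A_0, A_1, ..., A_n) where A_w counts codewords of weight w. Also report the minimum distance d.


Weight distribution: A_0 = 1, A_2 = 2, A_3 = 4, A_4 = 1. Minimum distance d = 2.

Enumerate all 2^3 = 8 messages m ∈ F_2^3.
For each, compute codeword c = mG in F_2^7, then tally its weight.
  m = 000 → c = 0000000, weight = 0.
  m = 100 → c = 1010010, weight = 3.
  m = 010 → c = 1000111, weight = 4.
  m = 110 → c = 0010101, weight = 3.
  m = 001 → c = 1000001, weight = 2.
  m = 101 → c = 0010011, weight = 3.
  m = 011 → c = 0000110, weight = 2.
  m = 111 → c = 1010100, weight = 3.
Tally weights:
  weight 0: 1 codewords.
  weight 2: 2 codewords.
  weight 3: 4 codewords.
  weight 4: 1 codewords.
Minimum distance d = smallest w > 0 with A_w > 0 = 2.
Sanity: Σ A_w = 8 = 2^3 = 8 ✓.


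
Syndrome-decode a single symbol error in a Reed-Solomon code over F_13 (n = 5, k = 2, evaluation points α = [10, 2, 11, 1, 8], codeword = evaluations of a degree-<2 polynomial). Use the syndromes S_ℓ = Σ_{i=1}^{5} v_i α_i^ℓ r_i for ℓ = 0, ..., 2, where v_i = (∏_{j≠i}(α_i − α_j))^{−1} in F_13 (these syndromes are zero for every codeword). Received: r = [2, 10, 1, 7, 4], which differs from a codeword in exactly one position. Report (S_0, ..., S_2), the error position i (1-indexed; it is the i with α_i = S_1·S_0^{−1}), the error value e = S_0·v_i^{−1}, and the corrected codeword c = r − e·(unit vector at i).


S = (8, 8, 8), error at position 4, error magnitude e = 9, c = [2, 10, 1, 11, 4].

Step 1: column multipliers v_i = (∏_{j≠i}(α_i − α_j))^{−1} mod 13.
  i = 1 (α = 10): (10−2)(10−11)(10−1)(10−8) = 8·(−1)·9·2 = −144 ≡ 12, so v_1 = 12^{−1} = 12 (mod 13).
  i = 2 (α = 2): (2−10)(2−11)(2−1)(2−8) = (−8)·(−9)·1·(−6) = −432 ≡ 10, so v_2 = 10^{−1} = 4 (mod 13).
  i = 3 (α = 11): (11−10)(11−2)(11−1)(11−8) = 1·9·10·3 = 270 ≡ 10, so v_3 = 10^{−1} = 4 (mod 13).
  i = 4 (α = 1): (1−10)(1−2)(1−11)(1−8) = (−9)·(−1)·(−10)·(−7) = 630 ≡ 6, so v_4 = 6^{−1} = 11 (mod 13).
  i = 5 (α = 8): (8−10)(8−2)(8−11)(8−1) = (−2)·6·(−3)·7 = 252 ≡ 5, so v_5 = 5^{−1} = 8 (mod 13).
  v = [12, 4, 4, 11, 8].
Step 2: syndromes of r = [2, 10, 1, 7, 4] (all sums mod 13).
  S_0 = Σ v_i r_i = 12·2 + 4·10 + 4·1 + 11·7 + 8·4 = 177 ≡ 8.
  S_1 = Σ v_i α_i r_i = 12·10·2 + 4·2·10 + 4·11·1 + 11·1·7 + 8·8·4 = 697 ≡ 8.
  α_i^2 mod 13 = [9, 4, 4, 1, 12].
  S_2 = Σ v_i α_i^2 r_i = 12·9·2 + 4·4·10 + 4·4·1 + 11·1·7 + 8·12·4 = 853 ≡ 8.
  S = (8, 8, 8) ≠ 0, so r is not a codeword (an error is present).
Step 3: locate the error. For a single error e at position i, S_ℓ = v_i·e·α_i^ℓ, so α_err = S_1/S_0.
  S_0^{−1} = 8^{−1} = 5 (mod 13), so α_err = 8·5 = 40 ≡ 1 = α_4. Error position i = 4.
  Consistency check: S_2/S_1 = 8·5 = 40 ≡ 1 = α_err ✓ (single-error assumption holds).
Step 4: error magnitude e = S_0/v_4 = S_0·∏_{j≠4}(α_4 − α_j) = 8·6 = 48 ≡ 9 (mod 13).
Step 5: correct position 4: c_4 = r_4 − e = 7 − 9 ≡ 11 (mod 13). Hence c = [2, 10, 1, 11, 4].
  Check: interpolating c through the α_i gives m(x) = 12 + 12·x (degree < 2) with m(α_i) = c_i for every i, so c is indeed a codeword.


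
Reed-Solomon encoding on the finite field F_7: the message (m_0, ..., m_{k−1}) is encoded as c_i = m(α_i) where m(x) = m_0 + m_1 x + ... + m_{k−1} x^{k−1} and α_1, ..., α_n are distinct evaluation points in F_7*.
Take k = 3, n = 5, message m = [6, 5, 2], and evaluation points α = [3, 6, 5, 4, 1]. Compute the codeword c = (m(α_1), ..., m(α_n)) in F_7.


c = [4, 3, 4, 2, 6]

Message polynomial: m(x) = 6 + 5·x + 2·x^2 (mod 7).
For each evaluation point α_i, compute m(α_i) mod 7:
  α_1 = 3: Horner steps 2 → 4 → 4, so m(3) = 4.
  α_2 = 6: Horner steps 2 → 3 → 3, so m(6) = 3.
  α_3 = 5: Horner steps 2 → 1 → 4, so m(5) = 4.
  α_4 = 4: Horner steps 2 → 6 → 2, so m(4) = 2.
  α_5 = 1: Horner steps 2 → 0 → 6, so m(1) = 6.
Codeword c = [4, 3, 4, 2, 6] ∈ F_7^5.


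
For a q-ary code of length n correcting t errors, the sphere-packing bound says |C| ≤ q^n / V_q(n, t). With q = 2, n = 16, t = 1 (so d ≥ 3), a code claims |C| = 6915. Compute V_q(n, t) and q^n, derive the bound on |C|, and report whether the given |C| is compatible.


V_q(n, t) = 17, q^n = 65536, Hamming bound = 3855, |C| = 6915 > bound (violated).

Step 1: Compute V_q(n, t) = Σ_{j=0}^1 C(n, j) (q−1)^j.
  j = 0: C(16,0)·(1)^0 = 1·1 = 1.
  j = 1: C(16,1)·(1)^1 = 16·1 = 16.
  V_q(n, t) = 1 + 16 = 17.
Step 2: q^n = 2^16 = 65536.
Step 3: Hamming bound ⌊q^n / V_q(n,t)⌋ = ⌊65536/17⌋ = 3855.
Step 4: Compare |C| = 6915 to 3855: violated.
The claimed |C| lies above the Hamming bound, so no 2-ary code of length 16 with d ≥ 3 can have 6915 codewords.


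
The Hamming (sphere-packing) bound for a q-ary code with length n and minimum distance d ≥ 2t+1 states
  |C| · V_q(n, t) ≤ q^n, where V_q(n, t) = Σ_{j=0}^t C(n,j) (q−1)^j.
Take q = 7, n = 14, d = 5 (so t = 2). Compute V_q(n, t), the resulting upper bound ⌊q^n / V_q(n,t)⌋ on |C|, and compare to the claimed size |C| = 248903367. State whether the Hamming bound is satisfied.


V_q(n, t) = 3361, q^n = 678223072849, Hamming bound = 201792047, |C| = 248903367 > bound (violated).

Step 1: Compute V_q(n, t) = Σ_{j=0}^2 C(n, j) (q−1)^j.
  j = 0: C(14,0)·(6)^0 = 1·1 = 1.
  j = 1: C(14,1)·(6)^1 = 14·6 = 84.
  j = 2: C(14,2)·(6)^2 = 91·36 = 3276.
  V_q(n, t) = 1 + 84 + 3276 = 3361.
Step 2: q^n = 7^14 = 678223072849.
Step 3: Hamming bound ⌊q^n / V_q(n,t)⌋ = ⌊678223072849/3361⌋ = 201792047.
Step 4: Compare |C| = 248903367 to 201792047: violated.
The claimed |C| lies above the Hamming bound, so no 7-ary code of length 14 with d ≥ 5 can have 248903367 codewords.


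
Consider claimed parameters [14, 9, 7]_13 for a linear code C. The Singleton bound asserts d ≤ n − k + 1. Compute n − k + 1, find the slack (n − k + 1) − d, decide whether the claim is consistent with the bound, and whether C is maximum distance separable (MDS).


Singleton RHS = n − k + 1 = 6, slack = -1, bound violated (no such code; not MDS).

Singleton bound: d ≤ n − k + 1.
Here n = 14, k = 9, so n − k + 1 = 6.
Given d = 7, check d ≤ 6: NO.
Slack = (n − k + 1) − d = -1.
The slack is negative: d = 7 exceeds n − k + 1 = 6 by 1, so the Singleton bound is violated and no linear [14, 9, 7]_13 code can exist. In particular it is not MDS (MDS requires d = n − k + 1 exactly).
Description: the claimed parameters are [14, 9, 7]_13; such a code would be impossible (violates the Singleton bound).


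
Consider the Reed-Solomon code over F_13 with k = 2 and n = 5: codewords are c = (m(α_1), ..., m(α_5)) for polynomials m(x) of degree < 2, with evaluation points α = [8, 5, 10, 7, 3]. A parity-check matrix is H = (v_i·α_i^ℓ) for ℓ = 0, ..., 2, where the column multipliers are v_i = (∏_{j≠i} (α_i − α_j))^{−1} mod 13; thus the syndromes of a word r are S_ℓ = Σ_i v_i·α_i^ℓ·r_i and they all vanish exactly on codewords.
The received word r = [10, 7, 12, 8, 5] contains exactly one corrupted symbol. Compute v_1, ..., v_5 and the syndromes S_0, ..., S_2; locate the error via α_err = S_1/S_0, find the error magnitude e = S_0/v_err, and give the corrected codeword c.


S = (7, 10, 5), error at position 4, error magnitude e = 12, c = [10, 7, 12, 9, 5].

Step 1: column multipliers v_i = (∏_{j≠i}(α_i − α_j))^{−1} mod 13.
  i = 1 (α = 8): (8−5)(8−10)(8−7)(8−3) = 3·(−2)·1·5 = −30 ≡ 9, so v_1 = 9^{−1} = 3 (mod 13).
  i = 2 (α = 5): (5−8)(5−10)(5−7)(5−3) = (−3)·(−5)·(−2)·2 = −60 ≡ 5, so v_2 = 5^{−1} = 8 (mod 13).
  i = 3 (α = 10): (10−8)(10−5)(10−7)(10−3) = 2·5·3·7 = 210 ≡ 2, so v_3 = 2^{−1} = 7 (mod 13).
  i = 4 (α = 7): (7−8)(7−5)(7−10)(7−3) = (−1)·2·(−3)·4 = 24 ≡ 11, so v_4 = 11^{−1} = 6 (mod 13).
  i = 5 (α = 3): (3−8)(3−5)(3−10)(3−7) = (−5)·(−2)·(−7)·(−4) = 280 ≡ 7, so v_5 = 7^{−1} = 2 (mod 13).
  v = [3, 8, 7, 6, 2].
Step 2: syndromes of r = [10, 7, 12, 8, 5] (all sums mod 13).
  S_0 = Σ v_i r_i = 3·10 + 8·7 + 7·12 + 6·8 + 2·5 = 228 ≡ 7.
  S_1 = Σ v_i α_i r_i = 3·8·10 + 8·5·7 + 7·10·12 + 6·7·8 + 2·3·5 = 1726 ≡ 10.
  α_i^2 mod 13 = [12, 12, 9, 10, 9].
  S_2 = Σ v_i α_i^2 r_i = 3·12·10 + 8·12·7 + 7·9·12 + 6·10·8 + 2·9·5 = 2358 ≡ 5.
  S = (7, 10, 5) ≠ 0, so r is not a codeword (an error is present).
Step 3: locate the error. For a single error e at position i, S_ℓ = v_i·e·α_i^ℓ, so α_err = S_1/S_0.
  S_0^{−1} = 7^{−1} = 2 (mod 13), so α_err = 10·2 = 20 ≡ 7 = α_4. Error position i = 4.
  Consistency check: S_2/S_1 = 5·4 = 20 ≡ 7 = α_err ✓ (single-error assumption holds).
Step 4: error magnitude e = S_0/v_4 = S_0·∏_{j≠4}(α_4 − α_j) = 7·11 = 77 ≡ 12 (mod 13).
Step 5: correct position 4: c_4 = r_4 − e = 8 − 12 ≡ 9 (mod 13). Hence c = [10, 7, 12, 9, 5].
  Check: interpolating c through the α_i gives m(x) = 2 + 1·x (degree < 2) with m(α_i) = c_i for every i, so c is indeed a codeword.


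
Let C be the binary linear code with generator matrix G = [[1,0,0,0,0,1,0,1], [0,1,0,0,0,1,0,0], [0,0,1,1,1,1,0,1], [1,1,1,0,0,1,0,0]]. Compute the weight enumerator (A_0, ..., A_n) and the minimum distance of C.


Weight distribution: A_0 = 1, A_2 = 3, A_3 = 4, A_4 = 3, A_5 = 4, A_6 = 1. Minimum distance d = 2.

Enumerate all 2^4 = 16 messages m ∈ F_2^4.
For each, compute codeword c = mG in F_2^8, then tally its weight.
  m = 0000 → c = 00000000, weight = 0.
  m = 1000 → c = 10000101, weight = 3.
  m = 0100 → c = 01000100, weight = 2.
  m = 1100 → c = 11000001, weight = 3.
  m = 0010 → c = 00111101, weight = 5.
  m = 1010 → c = 10111000, weight = 4.
  m = 0110 → c = 01111001, weight = 5.
  m = 1110 → c = 11111100, weight = 6.
  m = 0001 → c = 11100100, weight = 4.
  m = 1001 → c = 01100001, weight = 3.
  m = 0101 → c = 10100000, weight = 2.
  m = 1101 → c = 00100101, weight = 3.
  m = 0011 → c = 11011001, weight = 5.
  m = 1011 → c = 01011100, weight = 4.
  m = 0111 → c = 10011101, weight = 5.
  m = 1111 → c = 00011000, weight = 2.
Tally weights:
  weight 0: 1 codewords.
  weight 2: 3 codewords.
  weight 3: 4 codewords.
  weight 4: 3 codewords.
  weight 5: 4 codewords.
  weight 6: 1 codewords.
Minimum distance d = smallest w > 0 with A_w > 0 = 2.
Sanity: Σ A_w = 16 = 2^4 = 16 ✓.


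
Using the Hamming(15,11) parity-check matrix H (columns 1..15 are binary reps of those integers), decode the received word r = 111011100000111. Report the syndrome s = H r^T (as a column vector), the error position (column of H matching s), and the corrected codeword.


s = (1, 0, 0, 0)^T, error position = 8, corrected codeword c = 111011110000111

Compute s = H r^T mod 2 one row at a time:
  s_1 = 0 + 0 + 0 + 0 + 0 + 1 + 1 + 1 = 3 ≡ 1 (mod 2).
  s_2 = 0 + 1 + 1 + 1 + 0 + 1 + 1 + 1 = 6 ≡ 0 (mod 2).
  s_3 = 1 + 1 + 1 + 1 + 0 + 0 + 1 + 1 = 6 ≡ 0 (mod 2).
  s_4 = 1 + 1 + 1 + 1 + 0 + 0 + 1 + 1 = 6 ≡ 0 (mod 2).
s = (1, 0, 0, 0)^T — this equals column 8 of H (binary 1000), so error is at position 8.
Correct: flip bit 8 of r = 111011100000111 to get c = 111011110000111.


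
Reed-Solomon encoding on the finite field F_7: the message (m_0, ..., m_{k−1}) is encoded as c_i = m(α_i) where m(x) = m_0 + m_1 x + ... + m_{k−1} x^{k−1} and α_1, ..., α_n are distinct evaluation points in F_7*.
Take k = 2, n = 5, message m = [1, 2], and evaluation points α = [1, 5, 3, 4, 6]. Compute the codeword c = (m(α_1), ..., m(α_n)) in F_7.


c = [3, 4, 0, 2, 6]

Message polynomial: m(x) = 1 + 2·x (mod 7).
For each evaluation point α_i, compute m(α_i) mod 7:
  α_1 = 1: Horner steps 2 → 3, so m(1) = 3.
  α_2 = 5: Horner steps 2 → 4, so m(5) = 4.
  α_3 = 3: Horner steps 2 → 0, so m(3) = 0.
  α_4 = 4: Horner steps 2 → 2, so m(4) = 2.
  α_5 = 6: Horner steps 2 → 6, so m(6) = 6.
Codeword c = [3, 4, 0, 2, 6] ∈ F_7^5.


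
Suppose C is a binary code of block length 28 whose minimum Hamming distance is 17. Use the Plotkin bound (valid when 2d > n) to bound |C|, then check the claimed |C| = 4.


Plotkin bound M ≤ 4; given |C| = 4 ≤ bound (satisfied).

Check applicability: 2d = 34, n = 28.
2d − n = 6 > 0, so Plotkin applies.
Compute d/(2d−n) = 17/6 ≈ 2.8333.
⌊d/(2d−n)⌋ = 2.
Plotkin bound: M ≤ 2·2 = 4.
Given |C| = 4, check: satisfied.
This |C| is at the Plotkin bound.


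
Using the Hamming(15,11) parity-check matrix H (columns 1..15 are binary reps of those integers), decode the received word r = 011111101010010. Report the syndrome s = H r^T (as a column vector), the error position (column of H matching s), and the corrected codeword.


s = (1, 1, 0, 1)^T, error position = 13, corrected codeword c = 011111101010110

Compute s = H r^T mod 2 one row at a time:
  s_1 = 0 + 1 + 0 + 1 + 0 + 0 + 1 + 0 = 3 ≡ 1 (mod 2).
  s_2 = 1 + 1 + 1 + 1 + 0 + 0 + 1 + 0 = 5 ≡ 1 (mod 2).
  s_3 = 1 + 1 + 1 + 1 + 0 + 1 + 1 + 0 = 6 ≡ 0 (mod 2).
  s_4 = 0 + 1 + 1 + 1 + 1 + 1 + 0 + 0 = 5 ≡ 1 (mod 2).
s = (1, 1, 0, 1)^T — this equals column 13 of H (binary 1101), so error is at position 13.
Correct: flip bit 13 of r = 011111101010010 to get c = 011111101010110.


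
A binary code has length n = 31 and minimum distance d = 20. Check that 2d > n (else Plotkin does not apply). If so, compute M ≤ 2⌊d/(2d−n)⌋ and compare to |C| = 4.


Plotkin bound M ≤ 4; given |C| = 4 ≤ bound (satisfied).

Check applicability: 2d = 40, n = 31.
2d − n = 9 > 0, so Plotkin applies.
Compute d/(2d−n) = 20/9 ≈ 2.2222.
⌊d/(2d−n)⌋ = 2.
Plotkin bound: M ≤ 2·2 = 4.
Given |C| = 4, check: satisfied.
This |C| is at the Plotkin bound.


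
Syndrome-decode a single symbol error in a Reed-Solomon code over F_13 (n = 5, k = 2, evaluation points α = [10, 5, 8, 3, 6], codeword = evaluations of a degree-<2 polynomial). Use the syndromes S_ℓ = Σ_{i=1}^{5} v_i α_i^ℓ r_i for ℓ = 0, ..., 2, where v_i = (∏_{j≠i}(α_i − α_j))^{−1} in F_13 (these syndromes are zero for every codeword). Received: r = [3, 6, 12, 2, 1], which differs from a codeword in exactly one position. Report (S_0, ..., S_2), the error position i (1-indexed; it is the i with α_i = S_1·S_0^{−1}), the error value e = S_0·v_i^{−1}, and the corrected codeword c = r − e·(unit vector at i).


S = (10, 8, 9), error at position 5, error magnitude e = 6, c = [3, 6, 12, 2, 8].

Step 1: column multipliers v_i = (∏_{j≠i}(α_i − α_j))^{−1} mod 13.
  i = 1 (α = 10): (10−5)(10−8)(10−3)(10−6) = 5·2·7·4 = 280 ≡ 7, so v_1 = 7^{−1} = 2 (mod 13).
  i = 2 (α = 5): (5−10)(5−8)(5−3)(5−6) = (−5)·(−3)·2·(−1) = −30 ≡ 9, so v_2 = 9^{−1} = 3 (mod 13).
  i = 3 (α = 8): (8−10)(8−5)(8−3)(8−6) = (−2)·3·5·2 = −60 ≡ 5, so v_3 = 5^{−1} = 8 (mod 13).
  i = 4 (α = 3): (3−10)(3−5)(3−8)(3−6) = (−7)·(−2)·(−5)·(−3) = 210 ≡ 2, so v_4 = 2^{−1} = 7 (mod 13).
  i = 5 (α = 6): (6−10)(6−5)(6−8)(6−3) = (−4)·1·(−2)·3 = 24 ≡ 11, so v_5 = 11^{−1} = 6 (mod 13).
  v = [2, 3, 8, 7, 6].
Step 2: syndromes of r = [3, 6, 12, 2, 1] (all sums mod 13).
  S_0 = Σ v_i r_i = 2·3 + 3·6 + 8·12 + 7·2 + 6·1 = 140 ≡ 10.
  S_1 = Σ v_i α_i r_i = 2·10·3 + 3·5·6 + 8·8·12 + 7·3·2 + 6·6·1 = 996 ≡ 8.
  α_i^2 mod 13 = [9, 12, 12, 9, 10].
  S_2 = Σ v_i α_i^2 r_i = 2·9·3 + 3·12·6 + 8·12·12 + 7·9·2 + 6·10·1 = 1608 ≡ 9.
  S = (10, 8, 9) ≠ 0, so r is not a codeword (an error is present).
Step 3: locate the error. For a single error e at position i, S_ℓ = v_i·e·α_i^ℓ, so α_err = S_1/S_0.
  S_0^{−1} = 10^{−1} = 4 (mod 13), so α_err = 8·4 = 32 ≡ 6 = α_5. Error position i = 5.
  Consistency check: S_2/S_1 = 9·5 = 45 ≡ 6 = α_err ✓ (single-error assumption holds).
Step 4: error magnitude e = S_0/v_5 = S_0·∏_{j≠5}(α_5 − α_j) = 10·11 = 110 ≡ 6 (mod 13).
Step 5: correct position 5: c_5 = r_5 − e = 1 − 6 ≡ 8 (mod 13). Hence c = [3, 6, 12, 2, 8].
  Check: interpolating c through the α_i gives m(x) = 9 + 2·x (degree < 2) with m(α_i) = c_i for every i, so c is indeed a codeword.


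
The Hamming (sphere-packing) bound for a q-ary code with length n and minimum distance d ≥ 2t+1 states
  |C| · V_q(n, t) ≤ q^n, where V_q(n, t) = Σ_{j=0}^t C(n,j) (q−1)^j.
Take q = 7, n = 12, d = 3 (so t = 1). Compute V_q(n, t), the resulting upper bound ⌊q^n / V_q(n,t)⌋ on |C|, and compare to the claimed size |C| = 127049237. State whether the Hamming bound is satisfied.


V_q(n, t) = 73, q^n = 13841287201, Hamming bound = 189606673, |C| = 127049237 ≤ bound (satisfied).

Step 1: Compute V_q(n, t) = Σ_{j=0}^1 C(n, j) (q−1)^j.
  j = 0: C(12,0)·(6)^0 = 1·1 = 1.
  j = 1: C(12,1)·(6)^1 = 12·6 = 72.
  V_q(n, t) = 1 + 72 = 73.
Step 2: q^n = 7^12 = 13841287201.
Step 3: Hamming bound ⌊q^n / V_q(n,t)⌋ = ⌊13841287201/73⌋ = 189606673.
Step 4: Compare |C| = 127049237 to 189606673: satisfied.
The claimed |C| lies below the Hamming bound.


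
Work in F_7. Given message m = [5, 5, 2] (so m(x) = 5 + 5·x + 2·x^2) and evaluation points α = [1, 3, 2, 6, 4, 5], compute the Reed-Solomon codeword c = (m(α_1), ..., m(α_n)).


c = [5, 3, 2, 2, 1, 3]

Message polynomial: m(x) = 5 + 5·x + 2·x^2 (mod 7).
For each evaluation point α_i, compute m(α_i) mod 7:
  α_1 = 1: Horner steps 2 → 0 → 5, so m(1) = 5.
  α_2 = 3: Horner steps 2 → 4 → 3, so m(3) = 3.
  α_3 = 2: Horner steps 2 → 2 → 2, so m(2) = 2.
  α_4 = 6: Horner steps 2 → 3 → 2, so m(6) = 2.
  α_5 = 4: Horner steps 2 → 6 → 1, so m(4) = 1.
  α_6 = 5: Horner steps 2 → 1 → 3, so m(5) = 3.
Codeword c = [5, 3, 2, 2, 1, 3] ∈ F_7^6.


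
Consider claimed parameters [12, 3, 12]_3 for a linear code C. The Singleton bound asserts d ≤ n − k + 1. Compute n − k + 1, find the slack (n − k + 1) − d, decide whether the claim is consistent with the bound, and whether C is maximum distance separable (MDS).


Singleton RHS = n − k + 1 = 10, slack = -2, bound violated (no such code; not MDS).

Singleton bound: d ≤ n − k + 1.
Here n = 12, k = 3, so n − k + 1 = 10.
Given d = 12, check d ≤ 10: NO.
Slack = (n − k + 1) − d = -2.
The slack is negative: d = 12 exceeds n − k + 1 = 10 by 2, so the Singleton bound is violated and no linear [12, 3, 12]_3 code can exist. In particular it is not MDS (MDS requires d = n − k + 1 exactly).
Description: the claimed parameters are [12, 3, 12]_3; such a code would be impossible (violates the Singleton bound).


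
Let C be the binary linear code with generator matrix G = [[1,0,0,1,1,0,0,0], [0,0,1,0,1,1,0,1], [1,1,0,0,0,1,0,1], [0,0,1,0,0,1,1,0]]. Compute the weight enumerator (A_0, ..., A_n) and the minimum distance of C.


Weight distribution: A_0 = 1, A_3 = 4, A_4 = 5, A_5 = 4, A_6 = 2. Minimum distance d = 3.

Enumerate all 2^4 = 16 messages m ∈ F_2^4.
For each, compute codeword c = mG in F_2^8, then tally its weight.
  m = 0000 → c = 00000000, weight = 0.
  m = 1000 → c = 10011000, weight = 3.
  m = 0100 → c = 00101101, weight = 4.
  m = 1100 → c = 10110101, weight = 5.
  m = 0010 → c = 11000101, weight = 4.
  m = 1010 → c = 01011101, weight = 5.
  m = 0110 → c = 11101000, weight = 4.
  m = 1110 → c = 01110000, weight = 3.
  m = 0001 → c = 00100110, weight = 3.
  m = 1001 → c = 10111110, weight = 6.
  m = 0101 → c = 00001011, weight = 3.
  m = 1101 → c = 10010011, weight = 4.
  m = 0011 → c = 11100011, weight = 5.
  m = 1011 → c = 01111011, weight = 6.
  m = 0111 → c = 11001110, weight = 5.
  m = 1111 → c = 01010110, weight = 4.
Tally weights:
  weight 0: 1 codewords.
  weight 3: 4 codewords.
  weight 4: 5 codewords.
  weight 5: 4 codewords.
  weight 6: 2 codewords.
Minimum distance d = smallest w > 0 with A_w > 0 = 3.
Sanity: Σ A_w = 16 = 2^4 = 16 ✓.


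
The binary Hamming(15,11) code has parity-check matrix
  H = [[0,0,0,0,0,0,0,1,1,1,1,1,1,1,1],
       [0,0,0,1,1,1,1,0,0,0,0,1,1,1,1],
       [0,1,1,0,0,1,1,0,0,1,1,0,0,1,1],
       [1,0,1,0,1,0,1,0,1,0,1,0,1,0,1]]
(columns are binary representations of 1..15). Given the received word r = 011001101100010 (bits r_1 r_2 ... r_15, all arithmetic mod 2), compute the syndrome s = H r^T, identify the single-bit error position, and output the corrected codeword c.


s = (1, 1, 0, 1)^T, error position = 13, corrected codeword c = 011001101100110

Compute s = H r^T mod 2 one row at a time:
  s_1 = 0 + 1 + 1 + 0 + 0 + 0 + 1 + 0 = 3 ≡ 1 (mod 2).
  s_2 = 0 + 0 + 1 + 1 + 0 + 0 + 1 + 0 = 3 ≡ 1 (mod 2).
  s_3 = 1 + 1 + 1 + 1 + 1 + 0 + 1 + 0 = 6 ≡ 0 (mod 2).
  s_4 = 0 + 1 + 0 + 1 + 1 + 0 + 0 + 0 = 3 ≡ 1 (mod 2).
s = (1, 1, 0, 1)^T — this equals column 13 of H (binary 1101), so error is at position 13.
Correct: flip bit 13 of r = 011001101100010 to get c = 011001101100110.


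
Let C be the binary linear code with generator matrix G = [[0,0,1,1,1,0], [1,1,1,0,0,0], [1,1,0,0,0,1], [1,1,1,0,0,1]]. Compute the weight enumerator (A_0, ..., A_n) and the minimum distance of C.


Weight distribution: A_0 = 1, A_1 = 2, A_2 = 3, A_3 = 4, A_4 = 3, A_5 = 2, A_6 = 1. Minimum distance d = 1.

Enumerate all 2^4 = 16 messages m ∈ F_2^4.
For each, compute codeword c = mG in F_2^6, then tally its weight.
  m = 0000 → c = 000000, weight = 0.
  m = 1000 → c = 001110, weight = 3.
  m = 0100 → c = 111000, weight = 3.
  m = 1100 → c = 110110, weight = 4.
  m = 0010 → c = 110001, weight = 3.
  m = 1010 → c = 111111, weight = 6.
  m = 0110 → c = 001001, weight = 2.
  m = 1110 → c = 000111, weight = 3.
  m = 0001 → c = 111001, weight = 4.
  m = 1001 → c = 110111, weight = 5.
  m = 0101 → c = 000001, weight = 1.
  m = 1101 → c = 001111, weight = 4.
  m = 0011 → c = 001000, weight = 1.
  m = 1011 → c = 000110, weight = 2.
  m = 0111 → c = 110000, weight = 2.
  m = 1111 → c = 111110, weight = 5.
Tally weights:
  weight 0: 1 codewords.
  weight 1: 2 codewords.
  weight 2: 3 codewords.
  weight 3: 4 codewords.
  weight 4: 3 codewords.
  weight 5: 2 codewords.
  weight 6: 1 codewords.
Minimum distance d = smallest w > 0 with A_w > 0 = 1.
Sanity: Σ A_w = 16 = 2^4 = 16 ✓.


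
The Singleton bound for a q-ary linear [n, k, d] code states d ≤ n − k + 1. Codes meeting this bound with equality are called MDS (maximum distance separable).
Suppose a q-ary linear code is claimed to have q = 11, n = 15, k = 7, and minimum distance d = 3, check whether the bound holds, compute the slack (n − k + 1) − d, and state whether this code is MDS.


Singleton RHS = n − k + 1 = 9, slack = 6, bound satisfied, not MDS.

Singleton bound: d ≤ n − k + 1.
Here n = 15, k = 7, so n − k + 1 = 9.
Given d = 3, check d ≤ 9: YES.
Slack = (n − k + 1) − d = 6.
The code is NOT MDS (slack = 6 > 0).
Description: the claimed parameters are [15, 7, 3]_11; such a code would be non-MDS.


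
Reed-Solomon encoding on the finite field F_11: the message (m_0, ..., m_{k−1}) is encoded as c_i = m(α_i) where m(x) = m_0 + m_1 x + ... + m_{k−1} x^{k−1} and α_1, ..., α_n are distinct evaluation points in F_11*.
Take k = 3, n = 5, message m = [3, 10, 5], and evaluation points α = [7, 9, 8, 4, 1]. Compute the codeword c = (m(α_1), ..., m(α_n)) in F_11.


c = [10, 3, 7, 2, 7]

Message polynomial: m(x) = 3 + 10·x + 5·x^2 (mod 11).
For each evaluation point α_i, compute m(α_i) mod 11:
  α_1 = 7: Horner steps 5 → 1 → 10, so m(7) = 10.
  α_2 = 9: Horner steps 5 → 0 → 3, so m(9) = 3.
  α_3 = 8: Horner steps 5 → 6 → 7, so m(8) = 7.
  α_4 = 4: Horner steps 5 → 8 → 2, so m(4) = 2.
  α_5 = 1: Horner steps 5 → 4 → 7, so m(1) = 7.
Codeword c = [10, 3, 7, 2, 7] ∈ F_11^5.
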